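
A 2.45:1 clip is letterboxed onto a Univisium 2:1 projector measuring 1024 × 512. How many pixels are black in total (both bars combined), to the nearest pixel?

96298 pixels

2.45:1 is wider than Univisium 2:1, so it spans the full width.
The clip is 1024 / 2.450 ≈ 417.9592 px tall.
Black = 512 − 417.9592 = 94.0408 px.
Bar area = 94.0408 × 1024 ≈ 96298 px.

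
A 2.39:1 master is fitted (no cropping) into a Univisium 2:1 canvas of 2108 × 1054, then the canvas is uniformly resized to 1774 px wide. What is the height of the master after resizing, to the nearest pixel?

742 px

Fitted into 2108×1054, the master spans the width; its height is 2108 / 2.390 ≈ 882.01 px.
Resizing to 1774 px wide multiplies everything by 0.8416: 882.01 → 742.26 px.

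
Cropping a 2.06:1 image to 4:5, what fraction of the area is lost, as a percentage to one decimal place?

The height stays; only width is cut (since 4:5 is narrower than 2.06:1).
Fraction kept = (0.800)/(2.060) ≈ 38.83%, so 61.17% is lost.

61.2%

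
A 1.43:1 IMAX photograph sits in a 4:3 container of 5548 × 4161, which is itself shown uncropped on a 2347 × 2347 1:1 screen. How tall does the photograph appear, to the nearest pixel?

First fit — 1.43:1 IMAX into 5548×4161 spans the width: 5548.00 × 3879.72.
The 4:3 canvas is width-limited in 2347×2347, giving 2347.00 × 1760.25; scale factor 0.4230.
So the photograph's height is 3879.72 × 0.4230 ≈ 1641.26.

1641 px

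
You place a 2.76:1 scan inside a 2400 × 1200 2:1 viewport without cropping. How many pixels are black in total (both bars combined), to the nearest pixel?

Since 2.760 > 2.000, the scan is width-limited.
That makes the image 869.5652 px tall (2400 / 2.760).
1200 − 869.5652 = 330.4348 px of bars.
Across the 2400-px span: 330.4348 × 2400 ≈ 793043 px.

793043 pixels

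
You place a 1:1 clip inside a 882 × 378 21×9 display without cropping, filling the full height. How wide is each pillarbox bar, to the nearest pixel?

That makes the image 378.00 px wide (378 × 1/1).
Leftover width: 882 − 378.00 = 504.00 px → 252.00 each side.

252 px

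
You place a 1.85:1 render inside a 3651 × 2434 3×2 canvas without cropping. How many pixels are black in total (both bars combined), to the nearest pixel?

1681236 pixels

Since 1.850 > 1.500, the render is width-limited.
That makes the image 1973.5135 px tall (3651 / 1.850).
Black = 2434 − 1973.5135 = 460.4865 px.
Bar area = 460.4865 × 3651 ≈ 1681236 px.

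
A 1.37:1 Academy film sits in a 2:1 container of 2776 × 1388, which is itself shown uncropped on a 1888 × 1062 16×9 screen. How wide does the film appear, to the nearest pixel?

1.37:1 Academy in 2776×1388: fills the height, so the film is 1901.56 × 1388.00.
2:1 in 1888×1062: fills the width, so the intermediate becomes 1888.00 × 944.00 — a scale of ×0.6801.
Applying the same ×0.6801: 1901.56 → 1293.28.

1293 px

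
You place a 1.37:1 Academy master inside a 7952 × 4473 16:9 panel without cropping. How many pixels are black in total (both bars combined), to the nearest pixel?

8158707 pixels

Since 1.370 < 1.778, the master is height-limited.
That makes the image 6128.0100 px wide (4473 × 1.370).
Leftover width: 7952 − 6128.0100 = 1823.9900 px.
Bar area = 1823.9900 × 4473 ≈ 8158707 px.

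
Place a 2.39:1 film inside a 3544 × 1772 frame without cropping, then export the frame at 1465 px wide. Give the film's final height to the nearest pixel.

Fitted into 3544×1772, the film spans the width; its height is 3544 / 2.390 ≈ 1482.85 px.
Scaling 3544 → 1465 is ×0.4134, so the height becomes 1482.85 × 0.4134 ≈ 612.97 px.

613 px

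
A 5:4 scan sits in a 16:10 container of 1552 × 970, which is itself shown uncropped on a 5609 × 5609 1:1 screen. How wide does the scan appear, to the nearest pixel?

First fit — 5:4 into 1552×970 spans the height: 1212.50 × 970.00.
The 16:10 canvas is width-limited in 5609×5609, giving 5609.00 × 3505.62; scale factor 3.6140.
Applying the same ×3.6140: 1212.50 → 4382.03.

4382 px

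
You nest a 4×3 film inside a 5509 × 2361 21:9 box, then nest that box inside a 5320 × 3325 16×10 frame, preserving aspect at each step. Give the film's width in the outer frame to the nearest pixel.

4×3 in 5509×2361: fills the height, so the film is 3148.00 × 2361.00.
21:9 in 5320×3325: fills the width, so the intermediate becomes 5320.00 × 2280.00 — a scale of ×0.9657.
The film scales with it: width 3148.00 × 0.9657 ≈ 3040.00.

3040 px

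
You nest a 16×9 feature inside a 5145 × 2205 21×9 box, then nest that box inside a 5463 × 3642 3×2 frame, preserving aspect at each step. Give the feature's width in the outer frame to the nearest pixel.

First fit — 16×9 into 5145×2205 spans the height: 3920.00 × 2205.00.
21×9 in 5463×3642: fills the width, so the intermediate becomes 5463.00 × 2341.29 — a scale of ×1.0618.
So the feature's width is 3920.00 × 1.0618 ≈ 4162.29.

4162 px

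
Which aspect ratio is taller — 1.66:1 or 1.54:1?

1.54:1

1.66 and 1.54; 1.66 > 1.54. The smaller width-to-height ratio is the taller frame.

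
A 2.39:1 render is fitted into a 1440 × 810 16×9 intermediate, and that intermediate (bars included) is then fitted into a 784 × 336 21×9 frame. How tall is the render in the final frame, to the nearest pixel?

250 px

Inside the 1440×810 canvas the render is width-limited at 1440.00 × 602.51.
Second fit — the 16×9 canvas into 784×336 spans the height: 597.33 × 336.00 (×0.4148 from 1440×810).
Applying the same ×0.4148: 602.51 → 249.93.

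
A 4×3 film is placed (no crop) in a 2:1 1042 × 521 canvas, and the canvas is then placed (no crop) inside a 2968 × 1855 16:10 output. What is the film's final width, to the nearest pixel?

1979 px

Inside the 1042×521 canvas the film is height-limited at 694.67 × 521.00.
2:1 in 2968×1855: fills the width, so the intermediate becomes 2968.00 × 1484.00 — a scale of ×2.8484.
Applying the same ×2.8484: 694.67 → 1978.67.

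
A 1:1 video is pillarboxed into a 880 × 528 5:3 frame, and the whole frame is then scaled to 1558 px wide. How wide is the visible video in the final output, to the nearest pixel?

At 880×528 the video is height-limited, so width = 528 × 1/1 ≈ 528.00 px.
The frame scales by 1558/880 = 1.7705; 528.00 × 1.7705 ≈ 934.80 px.

935 px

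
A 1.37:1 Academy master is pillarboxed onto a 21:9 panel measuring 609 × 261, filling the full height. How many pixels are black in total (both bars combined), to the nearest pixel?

Content width = 261 × 1.370 ≈ 357.5700 px.
Leftover width: 609 − 357.5700 = 251.4300 px.
Across the 261-px span: 251.4300 × 261 ≈ 65623 px.

65623 pixels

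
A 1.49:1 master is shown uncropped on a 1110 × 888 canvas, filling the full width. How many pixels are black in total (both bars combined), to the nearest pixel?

158767 pixels

Content height = 1110 / 1.490 ≈ 744.9664 px.
Black = 888 − 744.9664 = 143.0336 px.
Across the 1110-px span: 143.0336 × 1110 ≈ 158767 px.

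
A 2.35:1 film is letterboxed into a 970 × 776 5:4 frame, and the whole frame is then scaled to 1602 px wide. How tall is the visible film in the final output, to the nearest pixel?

682 px

At 970×776 the film is width-limited, so height = 970 / 2.350 ≈ 412.77 px.
The frame scales by 1602/970 = 1.6515; 412.77 × 1.6515 ≈ 681.70 px.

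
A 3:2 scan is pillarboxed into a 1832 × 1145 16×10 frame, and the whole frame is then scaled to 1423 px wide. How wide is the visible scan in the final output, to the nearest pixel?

In the 1832×1145 frame the scan fills the height: width = 1145 × 3/2 ≈ 1717.50 px.
Scaling 1832 → 1423 is ×0.7767, so the width becomes 1717.50 × 0.7767 ≈ 1334.06 px.

1334 px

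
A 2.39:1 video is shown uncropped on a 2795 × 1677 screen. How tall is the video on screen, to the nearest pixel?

1169 px

2.39:1 is wider than 5:3, so it spans the full width.
That makes the image 1169.46 px tall (2795 / 2.390).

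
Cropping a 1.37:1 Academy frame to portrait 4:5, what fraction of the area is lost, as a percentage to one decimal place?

The height stays; only width is cut (since portrait 4:5 is narrower than 1.37:1 Academy).
Fraction kept = (0.800)/(1.370) ≈ 58.39%, so 41.61% is lost.

41.6%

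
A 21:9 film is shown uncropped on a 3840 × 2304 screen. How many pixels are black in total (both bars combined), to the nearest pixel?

21:9 (2.333) > 5:3 (1.667), so the film fills the width.
The film is 3840 × 9/21 ≈ 1645.7143 px tall.
Leftover height: 2304 − 1645.7143 = 658.2857 px.
Across the 3840-px span: 658.2857 × 3840 ≈ 2527817 px.

2527817 pixels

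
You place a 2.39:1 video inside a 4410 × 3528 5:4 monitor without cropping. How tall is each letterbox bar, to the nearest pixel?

841 px

2.39:1 is wider than 5:4, so it spans the full width.
Content height = 4410 / 2.390 ≈ 1845.19 px.
Black = 3528 − 1845.19 = 1682.81 px, or 841.41 per bar.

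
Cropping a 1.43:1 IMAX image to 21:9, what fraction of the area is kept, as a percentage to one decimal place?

61.3%

Going from 1.43:1 IMAX to 21:9 means cutting height while keeping width.
(1.430)/(2.333) ≈ 0.613 of the area survives.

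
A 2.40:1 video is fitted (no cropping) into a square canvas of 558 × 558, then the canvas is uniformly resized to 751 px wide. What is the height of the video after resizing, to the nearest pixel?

At 558×558 the video is width-limited, so height = 558 / 2.400 ≈ 232.50 px.
Resizing to 751 px wide multiplies everything by 1.3459: 232.50 → 312.92 px.

313 px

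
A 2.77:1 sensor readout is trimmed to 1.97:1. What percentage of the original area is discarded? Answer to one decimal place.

28.9%

Going from 2.77:1 to 1.97:1 means cutting width while keeping height.
Area ratio = (1.970)/(2.770) = 71.12%; the remaining 28.88% is cropped out.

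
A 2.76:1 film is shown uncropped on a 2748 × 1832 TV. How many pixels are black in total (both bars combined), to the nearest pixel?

2298284 pixels

Since 2.760 > 1.500, the film is width-limited.
Content height = 2748 / 2.760 ≈ 995.6522 px.
Black = 1832 − 995.6522 = 836.3478 px.
Bar area = 836.3478 × 2748 ≈ 2298284 px.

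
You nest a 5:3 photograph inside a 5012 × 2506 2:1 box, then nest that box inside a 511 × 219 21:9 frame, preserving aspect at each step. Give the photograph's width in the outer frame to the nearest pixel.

365 px

Inside the 5012×2506 canvas the photograph is height-limited at 4176.67 × 2506.00.
2:1 in 511×219: fills the height, so the intermediate becomes 438.00 × 219.00 — a scale of ×0.0874.
So the photograph's width is 4176.67 × 0.0874 ≈ 365.00.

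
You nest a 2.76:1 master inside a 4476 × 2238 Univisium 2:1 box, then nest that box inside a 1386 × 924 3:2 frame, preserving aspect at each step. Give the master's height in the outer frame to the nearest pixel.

Inside the 4476×2238 canvas the master is width-limited at 4476.00 × 1621.74.
Univisium 2:1 in 1386×924: fills the width, so the intermediate becomes 1386.00 × 693.00 — a scale of ×0.3097.
So the master's height is 1621.74 × 0.3097 ≈ 502.17.

502 px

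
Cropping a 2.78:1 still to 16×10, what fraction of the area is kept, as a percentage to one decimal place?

57.6%

The height stays; only width is cut (since 16×10 is narrower than 2.78:1).
(1.600)/(2.780) ≈ 0.576 of the area survives.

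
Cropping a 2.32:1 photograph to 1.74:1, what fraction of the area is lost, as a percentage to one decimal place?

25.0%

1.74:1 is narrower than 2.32:1, so the crop keeps the full height and trims the width.
Fraction kept = (1.740)/(2.320) ≈ 75.00%, so 25.00% is lost.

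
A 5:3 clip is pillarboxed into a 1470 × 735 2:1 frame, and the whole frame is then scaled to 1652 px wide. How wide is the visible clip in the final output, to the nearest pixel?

Fitted into 1470×735, the clip spans the height; its width is 735 × 5/3 ≈ 1225.00 px.
Resizing to 1652 px wide multiplies everything by 1.1238: 1225.00 → 1376.67 px.

1377 px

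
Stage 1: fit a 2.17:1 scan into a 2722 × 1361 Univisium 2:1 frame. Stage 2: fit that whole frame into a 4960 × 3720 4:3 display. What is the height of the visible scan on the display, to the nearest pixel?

Inside the 2722×1361 canvas the scan is width-limited at 2722.00 × 1254.38.
Second fit — the Univisium 2:1 canvas into 4960×3720 spans the width: 4960.00 × 2480.00 (×1.8222 from 2722×1361).
So the scan's height is 1254.38 × 1.8222 ≈ 2285.71.

2286 px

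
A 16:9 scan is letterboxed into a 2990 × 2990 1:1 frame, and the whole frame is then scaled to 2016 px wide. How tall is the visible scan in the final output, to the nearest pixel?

In the 2990×2990 frame the scan fills the width: height = 2990 × 9/16 ≈ 1681.88 px.
Resizing to 2016 px wide multiplies everything by 0.6742: 1681.88 → 1134.00 px.

1134 px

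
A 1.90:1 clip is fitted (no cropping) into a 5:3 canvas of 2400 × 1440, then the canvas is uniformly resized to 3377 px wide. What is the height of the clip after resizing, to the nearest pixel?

1777 px

In the 2400×1440 frame the clip fills the width: height = 2400 / 1.900 ≈ 1263.16 px.
Resizing to 3377 px wide multiplies everything by 1.4071: 1263.16 → 1777.37 px.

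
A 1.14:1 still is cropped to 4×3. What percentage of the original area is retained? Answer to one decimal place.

The width stays; only height is cut (since 4×3 is wider than 1.14:1).
Area ratio = (1.140)/(1.333) = 85.50% retained.

85.5%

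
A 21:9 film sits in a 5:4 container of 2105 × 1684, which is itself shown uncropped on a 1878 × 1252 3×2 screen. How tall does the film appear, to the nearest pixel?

671 px

First fit — 21:9 into 2105×1684 spans the width: 2105.00 × 902.14.
5:4 in 1878×1252: fills the height, so the intermediate becomes 1565.00 × 1252.00 — a scale of ×0.7435.
So the film's height is 902.14 × 0.7435 ≈ 670.71.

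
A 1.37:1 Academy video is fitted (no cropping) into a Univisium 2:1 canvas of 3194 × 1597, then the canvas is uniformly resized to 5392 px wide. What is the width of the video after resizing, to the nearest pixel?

Fitted into 3194×1597, the video spans the height; its width is 1597 × 1.370 ≈ 2187.89 px.
The frame scales by 5392/3194 = 1.6882; 2187.89 × 1.6882 ≈ 3693.52 px.

3694 px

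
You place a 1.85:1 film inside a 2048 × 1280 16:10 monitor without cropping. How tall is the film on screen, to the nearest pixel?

1107 px

1.85:1 is wider than 16:10, so it spans the full width.
Content height = 2048 / 1.850 ≈ 1107.03 px.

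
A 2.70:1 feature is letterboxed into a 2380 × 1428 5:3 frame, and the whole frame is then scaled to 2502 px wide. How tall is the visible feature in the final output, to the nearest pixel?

927 px

At 2380×1428 the feature is width-limited, so height = 2380 / 2.700 ≈ 881.48 px.
Scaling 2380 → 2502 is ×1.0513, so the height becomes 881.48 × 1.0513 ≈ 926.67 px.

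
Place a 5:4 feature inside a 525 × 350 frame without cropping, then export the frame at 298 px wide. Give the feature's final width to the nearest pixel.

At 525×350 the feature is height-limited, so width = 350 × 5/4 ≈ 437.50 px.
The frame scales by 298/525 = 0.5676; 437.50 × 0.5676 ≈ 248.33 px.

248 px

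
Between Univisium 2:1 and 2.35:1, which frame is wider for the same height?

2.35:1

Univisium 2:1 = 2 and 2.35; 2.35 > 2.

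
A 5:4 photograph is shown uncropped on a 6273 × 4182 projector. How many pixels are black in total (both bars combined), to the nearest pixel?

5:4 is narrower than 3:2, so it spans the full height.
The photograph is 4182 × 5/4 ≈ 5227.5000 px wide.
6273 − 5227.5000 = 1045.5000 px of bars.
Across the 4182-px span: 1045.5000 × 4182 ≈ 4372281 px.

4372281 pixels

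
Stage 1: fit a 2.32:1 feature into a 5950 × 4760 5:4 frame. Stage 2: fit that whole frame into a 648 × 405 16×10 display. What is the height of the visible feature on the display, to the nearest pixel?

218 px

Inside the 5950×4760 canvas the feature is width-limited at 5950.00 × 2564.66.
5:4 in 648×405: fills the height, so the intermediate becomes 506.25 × 405.00 — a scale of ×0.0851.
Applying the same ×0.0851: 2564.66 → 218.21.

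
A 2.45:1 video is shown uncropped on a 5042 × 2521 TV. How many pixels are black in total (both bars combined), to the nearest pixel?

Since 2.450 > 2.000, the video is width-limited.
Content height = 5042 / 2.450 ≈ 2057.9592 px.
Black = 2521 − 2057.9592 = 463.0408 px.
That's 463.0408 × 5042 ≈ 2334652 black pixels.

2334652 pixels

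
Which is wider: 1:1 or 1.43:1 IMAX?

1.43:1 IMAX

1 and 1.43; 1.43 > 1.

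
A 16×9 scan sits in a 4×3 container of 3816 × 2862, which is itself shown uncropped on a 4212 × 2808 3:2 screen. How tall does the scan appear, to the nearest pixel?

2106 px

Inside the 3816×2862 canvas the scan is width-limited at 3816.00 × 2146.50.
The 4×3 canvas is height-limited in 4212×2808, giving 3744.00 × 2808.00; scale factor 0.9811.
Applying the same ×0.9811: 2146.50 → 2106.00.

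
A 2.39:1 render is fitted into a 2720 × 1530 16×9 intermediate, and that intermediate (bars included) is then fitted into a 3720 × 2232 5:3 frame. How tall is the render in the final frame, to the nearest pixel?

1556 px

2.39:1 in 2720×1530: fills the width, so the render is 2720.00 × 1138.08.
16×9 in 3720×2232: fills the width, so the intermediate becomes 3720.00 × 2092.50 — a scale of ×1.3676.
Applying the same ×1.3676: 1138.08 → 1556.49.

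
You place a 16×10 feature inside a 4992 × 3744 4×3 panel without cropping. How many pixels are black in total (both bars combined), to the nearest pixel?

16×10 is wider than 4×3, so it spans the full width.
That makes the image 3120.0000 px tall (4992 × 10/16).
3744 − 3120.0000 = 624.0000 px of bars.
Bar area = 624.0000 × 4992 ≈ 3115008 px.

3115008 pixels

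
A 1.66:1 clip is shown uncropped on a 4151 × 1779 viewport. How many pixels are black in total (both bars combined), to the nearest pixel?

Since 1.660 < 2.333, the clip is height-limited.
The clip is 1779 × 1.660 ≈ 2953.1400 px wide.
Black = 4151 − 2953.1400 = 1197.8600 px.
Bar area = 1197.8600 × 1779 ≈ 2130993 px.

2130993 pixels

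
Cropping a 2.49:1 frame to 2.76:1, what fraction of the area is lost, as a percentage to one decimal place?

Going from 2.49:1 to 2.76:1 means cutting height while keeping width.
Fraction kept = (2.490)/(2.760) ≈ 90.22%, so 9.78% is lost.

9.8%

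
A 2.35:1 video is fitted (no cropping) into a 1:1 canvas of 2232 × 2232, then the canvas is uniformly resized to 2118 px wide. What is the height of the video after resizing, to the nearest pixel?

901 px

In the 2232×2232 frame the video fills the width: height = 2232 / 2.350 ≈ 949.79 px.
Scaling 2232 → 2118 is ×0.9489, so the height becomes 949.79 × 0.9489 ≈ 901.28 px.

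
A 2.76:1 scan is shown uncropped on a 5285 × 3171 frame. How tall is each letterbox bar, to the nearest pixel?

628 px

2.76:1 is wider than 5:3, so it spans the full width.
The scan is 5285 / 2.760 ≈ 1914.86 px tall.
3171 − 1914.86 = 1256.14 px of bars (628.07 each).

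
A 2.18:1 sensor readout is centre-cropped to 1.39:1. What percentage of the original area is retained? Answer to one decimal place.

63.8%

1.39:1 is narrower than 2.18:1, so the crop keeps the full height and trims the width.
Fraction kept = (1.390)/(2.180) ≈ 63.76%.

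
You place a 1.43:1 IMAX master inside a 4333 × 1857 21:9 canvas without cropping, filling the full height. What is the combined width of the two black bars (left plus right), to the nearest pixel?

The master is 1857 × 1.430 ≈ 2655.51 px wide.
Black = 4333 − 2655.51 = 1677.49 px.

1677 px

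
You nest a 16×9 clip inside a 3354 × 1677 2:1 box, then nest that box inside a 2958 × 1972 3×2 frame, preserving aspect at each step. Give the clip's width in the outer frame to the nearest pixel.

Inside the 3354×1677 canvas the clip is height-limited at 2981.33 × 1677.00.
The 2:1 canvas is width-limited in 2958×1972, giving 2958.00 × 1479.00; scale factor 0.8819.
Applying the same ×0.8819: 2981.33 → 2629.33.

2629 px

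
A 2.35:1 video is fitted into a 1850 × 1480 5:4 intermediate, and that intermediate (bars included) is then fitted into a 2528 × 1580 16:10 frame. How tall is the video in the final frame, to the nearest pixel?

840 px

Inside the 1850×1480 canvas the video is width-limited at 1850.00 × 787.23.
Second fit — the 5:4 canvas into 2528×1580 spans the height: 1975.00 × 1580.00 (×1.0676 from 1850×1480).
The video scales with it: height 787.23 × 1.0676 ≈ 840.43.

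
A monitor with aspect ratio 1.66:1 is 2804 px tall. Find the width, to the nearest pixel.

4655 px

At 1.66:1, 2804 × 1.660 ≈ 4654.64.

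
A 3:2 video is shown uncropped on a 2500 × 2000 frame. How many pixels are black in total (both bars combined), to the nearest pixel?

833333 pixels

Since 1.500 > 1.250, the video is width-limited.
The video is 2500 × 2/3 ≈ 1666.6667 px tall.
Leftover height: 2000 − 1666.6667 = 333.3333 px.
Bar area = 333.3333 × 2500 ≈ 833333 px.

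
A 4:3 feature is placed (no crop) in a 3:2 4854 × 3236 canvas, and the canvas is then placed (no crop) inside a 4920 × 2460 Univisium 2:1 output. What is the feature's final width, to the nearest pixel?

4:3 in 4854×3236: fills the height, so the feature is 4314.67 × 3236.00.
Second fit — the 3:2 canvas into 4920×2460 spans the height: 3690.00 × 2460.00 (×0.7602 from 4854×3236).
The feature scales with it: width 4314.67 × 0.7602 ≈ 3280.00.

3280 px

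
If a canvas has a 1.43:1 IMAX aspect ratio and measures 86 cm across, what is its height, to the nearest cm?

At 1.43:1 IMAX, 86 / 1.430 ≈ 60.14.

60 cm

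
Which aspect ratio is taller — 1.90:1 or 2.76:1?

1.9 and 2.76; 2.76 > 1.9. The smaller width-to-height ratio is the taller frame.

1.90:1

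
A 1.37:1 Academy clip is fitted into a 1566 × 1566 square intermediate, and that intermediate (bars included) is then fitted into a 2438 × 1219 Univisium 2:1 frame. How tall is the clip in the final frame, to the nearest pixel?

First fit — 1.37:1 Academy into 1566×1566 spans the width: 1566.00 × 1143.07.
square in 2438×1219: fills the height, so the intermediate becomes 1219.00 × 1219.00 — a scale of ×0.7784.
So the clip's height is 1143.07 × 0.7784 ≈ 889.78.

890 px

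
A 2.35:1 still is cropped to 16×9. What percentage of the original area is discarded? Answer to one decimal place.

The height stays; only width is cut (since 16×9 is narrower than 2.35:1).
Area ratio = (1.778)/(2.350) = 75.65%; the remaining 24.35% is cropped out.

24.3%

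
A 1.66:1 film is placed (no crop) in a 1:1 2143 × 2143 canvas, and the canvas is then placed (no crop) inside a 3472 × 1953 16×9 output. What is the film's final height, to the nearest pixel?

1177 px

First fit — 1.66:1 into 2143×2143 spans the width: 2143.00 × 1290.96.
Second fit — the 1:1 canvas into 3472×1953 spans the height: 1953.00 × 1953.00 (×0.9113 from 2143×2143).
So the film's height is 1290.96 × 0.9113 ≈ 1176.51.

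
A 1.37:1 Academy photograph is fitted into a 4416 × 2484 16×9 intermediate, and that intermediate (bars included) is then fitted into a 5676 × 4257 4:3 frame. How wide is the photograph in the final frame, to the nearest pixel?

4374 px

Inside the 4416×2484 canvas the photograph is height-limited at 3403.08 × 2484.00.
Second fit — the 16×9 canvas into 5676×4257 spans the width: 5676.00 × 3192.75 (×1.2853 from 4416×2484).
The photograph scales with it: width 3403.08 × 1.2853 ≈ 4374.07.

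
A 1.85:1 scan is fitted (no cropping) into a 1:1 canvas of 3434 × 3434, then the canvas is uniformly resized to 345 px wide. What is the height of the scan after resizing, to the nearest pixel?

Fitted into 3434×3434, the scan spans the width; its height is 3434 / 1.850 ≈ 1856.22 px.
The frame scales by 345/3434 = 0.1005; 1856.22 × 0.1005 ≈ 186.49 px.

186 px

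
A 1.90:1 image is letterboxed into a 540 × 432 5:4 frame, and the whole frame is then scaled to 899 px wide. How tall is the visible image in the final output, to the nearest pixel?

In the 540×432 frame the image fills the width: height = 540 / 1.900 ≈ 284.21 px.
The frame scales by 899/540 = 1.6648; 284.21 × 1.6648 ≈ 473.16 px.

473 px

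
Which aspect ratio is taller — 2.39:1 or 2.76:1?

2.39:1

2.39 and 2.76; 2.76 > 2.39. The smaller width-to-height ratio is the taller frame.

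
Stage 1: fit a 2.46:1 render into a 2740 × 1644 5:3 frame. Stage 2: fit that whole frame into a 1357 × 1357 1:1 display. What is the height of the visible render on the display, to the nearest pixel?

552 px

First fit — 2.46:1 into 2740×1644 spans the width: 2740.00 × 1113.82.
Second fit — the 5:3 canvas into 1357×1357 spans the width: 1357.00 × 814.20 (×0.4953 from 2740×1644).
So the render's height is 1113.82 × 0.4953 ≈ 551.63.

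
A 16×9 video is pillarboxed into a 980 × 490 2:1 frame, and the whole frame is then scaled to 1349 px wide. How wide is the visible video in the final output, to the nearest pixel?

In the 980×490 frame the video fills the height: width = 490 × 16/9 ≈ 871.11 px.
Resizing to 1349 px wide multiplies everything by 1.3765: 871.11 → 1199.11 px.

1199 px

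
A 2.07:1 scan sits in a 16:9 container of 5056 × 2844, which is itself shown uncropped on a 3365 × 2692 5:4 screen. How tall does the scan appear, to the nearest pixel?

1626 px

First fit — 2.07:1 into 5056×2844 spans the width: 5056.00 × 2442.51.
The 16:9 canvas is width-limited in 3365×2692, giving 3365.00 × 1892.81; scale factor 0.6655.
So the scan's height is 2442.51 × 0.6655 ≈ 1625.60.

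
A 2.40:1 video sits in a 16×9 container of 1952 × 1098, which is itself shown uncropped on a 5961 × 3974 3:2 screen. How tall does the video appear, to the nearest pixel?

2484 px

Inside the 1952×1098 canvas the video is width-limited at 1952.00 × 813.33.
Second fit — the 16×9 canvas into 5961×3974 spans the width: 5961.00 × 3353.06 (×3.0538 from 1952×1098).
Applying the same ×3.0538: 813.33 → 2483.75.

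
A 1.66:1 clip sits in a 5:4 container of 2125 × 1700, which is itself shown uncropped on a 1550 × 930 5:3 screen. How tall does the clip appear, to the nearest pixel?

700 px

1.66:1 in 2125×1700: fills the width, so the clip is 2125.00 × 1280.12.
5:4 in 1550×930: fills the height, so the intermediate becomes 1162.50 × 930.00 — a scale of ×0.5471.
So the clip's height is 1280.12 × 0.5471 ≈ 700.30.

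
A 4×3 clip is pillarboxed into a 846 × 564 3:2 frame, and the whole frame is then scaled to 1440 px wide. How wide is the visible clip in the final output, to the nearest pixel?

In the 846×564 frame the clip fills the height: width = 564 × 4/3 ≈ 752.00 px.
Resizing to 1440 px wide multiplies everything by 1.7021: 752.00 → 1280.00 px.

1280 px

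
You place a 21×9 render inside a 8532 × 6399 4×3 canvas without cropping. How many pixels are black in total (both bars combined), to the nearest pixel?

23398401 pixels

21×9 (2.333) > 4×3 (1.333), so the render fills the width.
Content height = 8532 × 9/21 ≈ 3656.5714 px.
Black = 6399 − 3656.5714 = 2742.4286 px.
Across the 8532-px span: 2742.4286 × 8532 ≈ 23398401 px.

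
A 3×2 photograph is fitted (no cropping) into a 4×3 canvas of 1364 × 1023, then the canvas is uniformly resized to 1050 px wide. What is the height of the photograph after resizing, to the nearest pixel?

700 px

Fitted into 1364×1023, the photograph spans the width; its height is 1364 × 2/3 ≈ 909.33 px.
Resizing to 1050 px wide multiplies everything by 0.7698: 909.33 → 700.00 px.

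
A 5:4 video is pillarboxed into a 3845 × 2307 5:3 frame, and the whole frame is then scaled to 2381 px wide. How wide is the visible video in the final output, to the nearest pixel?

Fitted into 3845×2307, the video spans the height; its width is 2307 × 5/4 ≈ 2883.75 px.
Resizing to 2381 px wide multiplies everything by 0.6192: 2883.75 → 1785.75 px.

1786 px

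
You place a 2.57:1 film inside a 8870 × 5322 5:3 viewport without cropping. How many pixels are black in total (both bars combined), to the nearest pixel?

16592560 pixels

2.57:1 is wider than 5:3, so it spans the full width.
Content height = 8870 / 2.570 ≈ 3451.3619 px.
Leftover height: 5322 − 3451.3619 = 1870.6381 px.
Bar area = 1870.6381 × 8870 ≈ 16592560 px.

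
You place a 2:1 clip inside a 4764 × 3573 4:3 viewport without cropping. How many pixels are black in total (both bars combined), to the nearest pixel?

5673924 pixels

Since 2.000 > 1.333, the clip is width-limited.
Content height = 4764 × 1/2 ≈ 2382.0000 px.
3573 − 2382.0000 = 1191.0000 px of bars.
Bar area = 1191.0000 × 4764 ≈ 5673924 px.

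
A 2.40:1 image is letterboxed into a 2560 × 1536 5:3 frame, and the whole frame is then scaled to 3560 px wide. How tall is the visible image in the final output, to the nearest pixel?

In the 2560×1536 frame the image fills the width: height = 2560 / 2.400 ≈ 1066.67 px.
Resizing to 3560 px wide multiplies everything by 1.3906: 1066.67 → 1483.33 px.

1483 px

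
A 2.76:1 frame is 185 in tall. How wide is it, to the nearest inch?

511 in

185 × 2.760 = 510.60.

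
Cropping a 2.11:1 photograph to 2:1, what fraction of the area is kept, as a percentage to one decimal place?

The height stays; only width is cut (since 2:1 is narrower than 2.11:1).
Area ratio = (2.000)/(2.110) = 94.79% retained.

94.8%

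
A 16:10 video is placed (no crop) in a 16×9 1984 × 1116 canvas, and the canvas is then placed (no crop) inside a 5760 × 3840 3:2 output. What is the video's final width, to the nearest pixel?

5184 px

First fit — 16:10 into 1984×1116 spans the height: 1785.60 × 1116.00.
The 16×9 canvas is width-limited in 5760×3840, giving 5760.00 × 3240.00; scale factor 2.9032.
So the video's width is 1785.60 × 2.9032 ≈ 5184.00.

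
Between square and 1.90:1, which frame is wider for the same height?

square = 1 and 1.9; 1.9 > 1.

1.90:1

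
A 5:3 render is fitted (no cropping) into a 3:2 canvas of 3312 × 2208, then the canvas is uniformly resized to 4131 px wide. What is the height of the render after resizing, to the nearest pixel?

2479 px

In the 3312×2208 frame the render fills the width: height = 3312 × 3/5 ≈ 1987.20 px.
The frame scales by 4131/3312 = 1.2473; 1987.20 × 1.2473 ≈ 2478.60 px.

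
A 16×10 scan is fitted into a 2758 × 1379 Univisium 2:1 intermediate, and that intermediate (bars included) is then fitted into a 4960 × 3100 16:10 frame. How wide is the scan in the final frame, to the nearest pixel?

3968 px

First fit — 16×10 into 2758×1379 spans the height: 2206.40 × 1379.00.
Second fit — the Univisium 2:1 canvas into 4960×3100 spans the width: 4960.00 × 2480.00 (×1.7984 from 2758×1379).
Applying the same ×1.7984: 2206.40 → 3968.00.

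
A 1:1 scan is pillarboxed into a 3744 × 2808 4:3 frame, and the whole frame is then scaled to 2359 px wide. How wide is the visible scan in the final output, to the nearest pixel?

1769 px

At 3744×2808 the scan is height-limited, so width = 2808 × 1/1 ≈ 2808.00 px.
The frame scales by 2359/3744 = 0.6301; 2808.00 × 0.6301 ≈ 1769.25 px.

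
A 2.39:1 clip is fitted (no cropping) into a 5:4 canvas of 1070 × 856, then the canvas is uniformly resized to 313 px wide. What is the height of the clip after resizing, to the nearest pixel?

Fitted into 1070×856, the clip spans the width; its height is 1070 / 2.390 ≈ 447.70 px.
Resizing to 313 px wide multiplies everything by 0.2925: 447.70 → 130.96 px.

131 px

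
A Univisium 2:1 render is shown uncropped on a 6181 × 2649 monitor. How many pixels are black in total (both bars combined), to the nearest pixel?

Univisium 2:1 is narrower than 21:9, so it spans the full height.
The render is 2649 × 2/1 ≈ 5298.0000 px wide.
Leftover width: 6181 − 5298.0000 = 883.0000 px.
Bar area = 883.0000 × 2649 ≈ 2339067 px.

2339067 pixels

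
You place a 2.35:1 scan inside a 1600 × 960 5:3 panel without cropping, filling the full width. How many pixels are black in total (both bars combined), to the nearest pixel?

446638 pixels

That makes the image 680.8511 px tall (1600 / 2.350).
Black = 960 − 680.8511 = 279.1489 px.
That's 279.1489 × 1600 ≈ 446638 black pixels.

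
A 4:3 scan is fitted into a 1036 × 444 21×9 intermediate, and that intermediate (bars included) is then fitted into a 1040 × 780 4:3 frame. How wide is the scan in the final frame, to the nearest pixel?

594 px

First fit — 4:3 into 1036×444 spans the height: 592.00 × 444.00.
The 21×9 canvas is width-limited in 1040×780, giving 1040.00 × 445.71; scale factor 1.0039.
So the scan's width is 592.00 × 1.0039 ≈ 594.29.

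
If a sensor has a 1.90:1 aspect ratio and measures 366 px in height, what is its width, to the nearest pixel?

695 px

At 1.90:1, 366 × 1.900 ≈ 695.40.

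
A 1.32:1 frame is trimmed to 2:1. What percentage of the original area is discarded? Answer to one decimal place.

34.0%

2:1 is wider than 1.32:1, so the crop keeps the full width and trims the height.
(1.320)/(2.000) ≈ 0.660 of the area survives, leaving 34.00% discarded.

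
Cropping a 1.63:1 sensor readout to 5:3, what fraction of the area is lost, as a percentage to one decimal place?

5:3 is wider than 1.63:1, so the crop keeps the full width and trims the height.
Area ratio = (1.630)/(1.667) = 97.80%; the remaining 2.20% is cropped out.

2.2%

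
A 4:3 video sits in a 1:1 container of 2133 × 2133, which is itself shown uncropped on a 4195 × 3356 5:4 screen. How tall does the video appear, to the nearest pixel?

2517 px

4:3 in 2133×2133: fills the width, so the video is 2133.00 × 1599.75.
Second fit — the 1:1 canvas into 4195×3356 spans the height: 3356.00 × 3356.00 (×1.5734 from 2133×2133).
So the video's height is 1599.75 × 1.5734 ≈ 2517.00.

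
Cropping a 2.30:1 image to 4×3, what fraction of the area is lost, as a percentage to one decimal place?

4×3 is narrower than 2.30:1, so the crop keeps the full height and trims the width.
Fraction kept = (1.333)/(2.300) ≈ 57.97%, so 42.03% is lost.

42.0%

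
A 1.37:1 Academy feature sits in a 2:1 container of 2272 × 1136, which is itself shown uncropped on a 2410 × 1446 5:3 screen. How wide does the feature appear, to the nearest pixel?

1651 px

1.37:1 Academy in 2272×1136: fills the height, so the feature is 1556.32 × 1136.00.
Second fit — the 2:1 canvas into 2410×1446 spans the width: 2410.00 × 1205.00 (×1.0607 from 2272×1136).
The feature scales with it: width 1556.32 × 1.0607 ≈ 1650.85.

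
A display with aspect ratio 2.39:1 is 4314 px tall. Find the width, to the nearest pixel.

10310 px

4314 × 2.390 = 10310.46.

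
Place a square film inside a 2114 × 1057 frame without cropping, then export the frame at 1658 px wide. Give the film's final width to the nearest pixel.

829 px

In the 2114×1057 frame the film fills the height: width = 1057 × 1/1 ≈ 1057.00 px.
Resizing to 1658 px wide multiplies everything by 0.7843: 1057.00 → 829.00 px.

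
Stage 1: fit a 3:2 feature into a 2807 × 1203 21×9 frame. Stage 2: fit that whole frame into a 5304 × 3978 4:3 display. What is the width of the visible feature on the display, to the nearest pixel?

3410 px

First fit — 3:2 into 2807×1203 spans the height: 1804.50 × 1203.00.
The 21×9 canvas is width-limited in 5304×3978, giving 5304.00 × 2273.14; scale factor 1.8896.
The feature scales with it: width 1804.50 × 1.8896 ≈ 3409.71.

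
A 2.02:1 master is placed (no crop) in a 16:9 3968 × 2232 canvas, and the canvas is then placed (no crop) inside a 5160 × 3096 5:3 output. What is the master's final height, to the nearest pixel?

Inside the 3968×2232 canvas the master is width-limited at 3968.00 × 1964.36.
Second fit — the 16:9 canvas into 5160×3096 spans the width: 5160.00 × 2902.50 (×1.3004 from 3968×2232).
The master scales with it: height 1964.36 × 1.3004 ≈ 2554.46.

2554 px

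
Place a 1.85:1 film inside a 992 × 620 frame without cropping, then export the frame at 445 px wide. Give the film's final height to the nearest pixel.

In the 992×620 frame the film fills the width: height = 992 / 1.850 ≈ 536.22 px.
The frame scales by 445/992 = 0.4486; 536.22 × 0.4486 ≈ 240.54 px.

241 px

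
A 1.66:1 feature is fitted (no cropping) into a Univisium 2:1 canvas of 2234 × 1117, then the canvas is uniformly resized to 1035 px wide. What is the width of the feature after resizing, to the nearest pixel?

859 px

At 2234×1117 the feature is height-limited, so width = 1117 × 1.660 ≈ 1854.22 px.
Resizing to 1035 px wide multiplies everything by 0.4633: 1854.22 → 859.05 px.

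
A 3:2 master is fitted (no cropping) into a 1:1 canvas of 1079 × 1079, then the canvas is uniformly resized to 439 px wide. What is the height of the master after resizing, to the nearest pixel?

293 px

Fitted into 1079×1079, the master spans the width; its height is 1079 × 2/3 ≈ 719.33 px.
The frame scales by 439/1079 = 0.4069; 719.33 × 0.4069 ≈ 292.67 px.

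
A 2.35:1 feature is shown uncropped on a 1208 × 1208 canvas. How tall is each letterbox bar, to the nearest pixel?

347 px

Since 2.350 > 1.000, the feature is width-limited.
The feature is 1208 / 2.350 ≈ 514.04 px tall.
Black = 1208 − 514.04 = 693.96 px, or 346.98 per bar.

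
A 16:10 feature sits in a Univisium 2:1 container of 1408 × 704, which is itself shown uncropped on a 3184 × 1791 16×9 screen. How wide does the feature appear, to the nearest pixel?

2547 px

First fit — 16:10 into 1408×704 spans the height: 1126.40 × 704.00.
Second fit — the Univisium 2:1 canvas into 3184×1791 spans the width: 3184.00 × 1592.00 (×2.2614 from 1408×704).
Applying the same ×2.2614: 1126.40 → 2547.20.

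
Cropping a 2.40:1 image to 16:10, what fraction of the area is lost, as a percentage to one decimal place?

16:10 is narrower than 2.40:1, so the crop keeps the full height and trims the width.
Fraction kept = (1.600)/(2.400) ≈ 66.67%, so 33.33% is lost.

33.3%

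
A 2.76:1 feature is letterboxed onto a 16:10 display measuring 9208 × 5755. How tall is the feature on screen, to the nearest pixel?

2.76:1 is wider than 16:10, so it spans the full width.
Content height = 9208 / 2.760 ≈ 3336.23 px.

3336 px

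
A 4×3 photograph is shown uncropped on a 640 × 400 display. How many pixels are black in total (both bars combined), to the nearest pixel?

42667 pixels

Since 1.333 < 1.600, the photograph is height-limited.
That makes the image 533.3333 px wide (400 × 4/3).
Black = 640 − 533.3333 = 106.6667 px.
Bar area = 106.6667 × 400 ≈ 42667 px.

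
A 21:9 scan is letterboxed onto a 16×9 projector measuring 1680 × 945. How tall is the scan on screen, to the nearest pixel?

21:9 is wider than 16×9, so it spans the full width.
The scan is 1680 × 9/21 ≈ 720.00 px tall.

720 px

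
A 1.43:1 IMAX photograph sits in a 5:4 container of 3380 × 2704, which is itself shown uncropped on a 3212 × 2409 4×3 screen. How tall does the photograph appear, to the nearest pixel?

2106 px

Inside the 3380×2704 canvas the photograph is width-limited at 3380.00 × 2363.64.
Second fit — the 5:4 canvas into 3212×2409 spans the height: 3011.25 × 2409.00 (×0.8909 from 3380×2704).
The photograph scales with it: height 2363.64 × 0.8909 ≈ 2105.77.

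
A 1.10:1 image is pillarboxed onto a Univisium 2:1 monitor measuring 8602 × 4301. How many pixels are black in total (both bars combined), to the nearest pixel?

1.10:1 is narrower than Univisium 2:1, so it spans the full height.
That makes the image 4731.1000 px wide (4301 × 1.100).
Black = 8602 − 4731.1000 = 3870.9000 px.
Bar area = 3870.9000 × 4301 ≈ 16648741 px.

16648741 pixels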